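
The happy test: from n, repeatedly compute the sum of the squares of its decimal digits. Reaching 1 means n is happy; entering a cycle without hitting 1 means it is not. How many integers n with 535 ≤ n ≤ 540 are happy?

535: 535 → 59 → 106 → 37 → 58 → 89 → 145 → 42 → 20 → 4 → 16 → 37  (repeats 37)
536: 536 → 70 → 49 → 97 → 130 → 10 → 1  (reaches 1)
537: 537 → 83 → 73 → 58 → 89 → 145 → 42 → 20 → 4 → 16 → 37 → 58  (repeats 58)
538: 538 → 98 → 145 → 42 → 20 → 4 → 16 → 37 → 58 → 89 → 145  (repeats 145)
539: 539 → 115 → 27 → 53 → 34 → 25 → 29 → 85 → 89 → 145 → 42 → 20 → 4 → 16 → 37 → 58 → 89  (repeats 89)
540: 540 → 41 → 17 → 50 → 25 → 29 → 85 → 89 → 145 → 42 → 20 → 4 → 16 → 37 → 58 → 89  (repeats 89)
happy: 536

1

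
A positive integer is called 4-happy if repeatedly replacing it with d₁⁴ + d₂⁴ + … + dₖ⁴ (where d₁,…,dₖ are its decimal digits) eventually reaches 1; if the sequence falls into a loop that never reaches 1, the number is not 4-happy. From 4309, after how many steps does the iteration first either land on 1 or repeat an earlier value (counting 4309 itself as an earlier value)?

4309 → 4⁴ + 3⁴ + 0⁴ + 9⁴ = 256 + 81 + 0 + 6561 = 6898
6898 → 6⁴ + 8⁴ + 9⁴ + 8⁴ = 1296 + 4096 + 6561 + 4096 = 16049
16049 → 1⁴ + 6⁴ + 0⁴ + 4⁴ + 9⁴ = 1 + 1296 + 0 + 256 + 6561 = 8114
8114 → 8⁴ + 1⁴ + 1⁴ + 4⁴ = 4096 + 1 + 1 + 256 = 4354
4354 → 4⁴ + 3⁴ + 5⁴ + 4⁴ = 256 + 81 + 625 + 256 = 1218
1218 → 1⁴ + 2⁴ + 1⁴ + 8⁴ = 1 + 16 + 1 + 4096 = 4114
4114 → 4⁴ + 1⁴ + 1⁴ + 4⁴ = 256 + 1 + 1 + 256 = 514
514 → 5⁴ + 1⁴ + 4⁴ = 625 + 1 + 256 = 882
882 → 8⁴ + 8⁴ + 2⁴ = 4096 + 4096 + 16 = 8208
8208 → 8⁴ + 2⁴ + 0⁴ + 8⁴ = 4096 + 16 + 0 + 4096 = 8208  — 8208 repeats.
That took 10 steps.

10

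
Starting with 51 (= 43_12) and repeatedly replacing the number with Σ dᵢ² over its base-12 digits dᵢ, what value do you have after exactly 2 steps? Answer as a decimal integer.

51 = (4,3)_12 → 4² + 3² = 25
25 = (2,1)_12 → 2² + 1² = 5

5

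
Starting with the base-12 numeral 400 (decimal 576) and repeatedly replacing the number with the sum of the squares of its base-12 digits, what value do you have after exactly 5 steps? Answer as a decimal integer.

576 = (4,0,0)_12 → 16
16 = (1,4)_12 → 17
17 = (1,5)_12 → 26
26 = (2,2)_12 → 8
8 = (8)_12 → 64

64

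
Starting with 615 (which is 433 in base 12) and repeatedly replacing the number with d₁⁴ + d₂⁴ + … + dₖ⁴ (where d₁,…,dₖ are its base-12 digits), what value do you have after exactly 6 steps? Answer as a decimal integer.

615 = (4,3,3)_12 → 4⁴ + 3⁴ + 3⁴ = 418
418 = (2,10,10)_12 → 2⁴ + 10⁴ + 10⁴ = 20016
20016 = (11,7,0,0)_12 → 11⁴ + 7⁴ + 0⁴ + 0⁴ = 17042
17042 = (9,10,4,2)_12 → 9⁴ + 10⁴ + 4⁴ + 2⁴ = 16833
16833 = (9,8,10,9)_12 → 9⁴ + 8⁴ + 10⁴ + 9⁴ = 27218
27218 = (1,3,9,0,2)_12 → 1⁴ + 3⁴ + 9⁴ + 0⁴ + 2⁴ = 6659

6659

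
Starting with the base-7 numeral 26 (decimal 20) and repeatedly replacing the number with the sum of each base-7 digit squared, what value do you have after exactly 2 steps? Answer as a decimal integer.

50

20 = (2,6)_7 → 2² + 6² = 40
40 = (5,5)_7 → 5² + 5² = 50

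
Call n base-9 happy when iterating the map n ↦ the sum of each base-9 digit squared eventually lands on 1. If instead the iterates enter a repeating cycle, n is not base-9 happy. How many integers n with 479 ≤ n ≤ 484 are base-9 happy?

1

479: 479 → 93 → 11 → 5 → 25 → 53 → 89 → 65 → 53  (repeats 53)
480: 480 → 98 → 66 → 58 → 52 → 74 → 68 → 74  (repeats 74)
481: 481 → 105 → 41 → 41  (repeats 41)
482: 482 → 114 → 46 → 26 → 68 → 74 → 68  (repeats 68)
483: 483 → 125 → 81 → 1  (reaches 1)
484: 484 → 138 → 46 → 26 → 68 → 74 → 68  (repeats 68)
base-9 happy: 483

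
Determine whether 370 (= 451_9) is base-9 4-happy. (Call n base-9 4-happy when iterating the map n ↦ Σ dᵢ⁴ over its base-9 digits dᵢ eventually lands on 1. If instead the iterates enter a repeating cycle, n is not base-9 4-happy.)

not base-9 4-happy

370 = (4,5,1)_9 → 4⁴ + 5⁴ + 1⁴ = 882
882 = (1,1,8,0)_9 → 1⁴ + 1⁴ + 8⁴ + 0⁴ = 4098
4098 = (5,5,5,3)_9 → 5⁴ + 5⁴ + 5⁴ + 3⁴ = 1956
1956 = (2,6,1,3)_9 → 2⁴ + 6⁴ + 1⁴ + 3⁴ = 1394
1394 = (1,8,1,8)_9 → 1⁴ + 8⁴ + 1⁴ + 8⁴ = 8194
8194 = (1,2,2,1,4)_9 → 1⁴ + 2⁴ + 2⁴ + 1⁴ + 4⁴ = 290
290 = (3,5,2)_9 → 3⁴ + 5⁴ + 2⁴ = 722
722 = (8,8,2)_9 → 8⁴ + 8⁴ + 2⁴ = 8208
8208 = (1,2,2,3,0)_9 → 1⁴ + 2⁴ + 2⁴ + 3⁴ + 0⁴ = 114
114 = (1,3,6)_9 → 1⁴ + 3⁴ + 6⁴ = 1378
1378 = (1,8,0,1)_9 → 1⁴ + 8⁴ + 0⁴ + 1⁴ = 4098  — 4098 already seen; the sequence cycles without reaching 1.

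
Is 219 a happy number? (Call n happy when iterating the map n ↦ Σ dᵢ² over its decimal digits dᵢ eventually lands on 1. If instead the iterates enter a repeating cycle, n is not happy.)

219 → 2² + 1² + 9² = 86
86 → 8² + 6² = 100
100 → 1² + 0² + 0² = 1  — reached 1.

happy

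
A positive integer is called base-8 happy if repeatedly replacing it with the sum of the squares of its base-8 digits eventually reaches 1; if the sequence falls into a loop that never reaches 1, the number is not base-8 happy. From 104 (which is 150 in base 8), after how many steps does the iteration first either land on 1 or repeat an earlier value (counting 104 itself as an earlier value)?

104 = (1,5,0)_8 → 1² + 5² + 0² = 1 + 25 + 0 = 26
26 = (3,2)_8 → 3² + 2² = 9 + 4 = 13
13 = (1,5)_8 → 1² + 5² = 1 + 25 = 26  — 26 repeats.
That took 3 steps.

3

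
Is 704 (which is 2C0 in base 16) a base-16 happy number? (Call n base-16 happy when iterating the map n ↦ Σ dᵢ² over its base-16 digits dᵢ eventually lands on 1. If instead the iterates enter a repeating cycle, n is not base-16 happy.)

704 = (2,12,0)_16 → 2² + 12² + 0² = 4 + 144 + 0 = 148
148 = (9,4)_16 → 9² + 4² = 81 + 16 = 97
97 = (6,1)_16 → 6² + 1² = 36 + 1 = 37
37 = (2,5)_16 → 2² + 5² = 4 + 25 = 29
29 = (1,13)_16 → 1² + 13² = 1 + 169 = 170
170 = (10,10)_16 → 10² + 10² = 100 + 100 = 200
200 = (12,8)_16 → 12² + 8² = 144 + 64 = 208
208 = (13,0)_16 → 13² + 0² = 169 + 0 = 169
169 = (10,9)_16 → 10² + 9² = 100 + 81 = 181
181 = (11,5)_16 → 11² + 5² = 121 + 25 = 146
146 = (9,2)_16 → 9² + 2² = 81 + 4 = 85
85 = (5,5)_16 → 5² + 5² = 25 + 25 = 50
50 = (3,2)_16 → 3² + 2² = 9 + 4 = 13
13 = (13)_16 → 13² = 169  — 169 already seen; the sequence cycles without reaching 1.

not base-16 happy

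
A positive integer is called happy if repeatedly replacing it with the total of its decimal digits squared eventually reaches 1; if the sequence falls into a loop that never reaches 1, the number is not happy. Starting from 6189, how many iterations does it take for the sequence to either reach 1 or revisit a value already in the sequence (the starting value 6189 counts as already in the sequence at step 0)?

15

6189 → 6² + 1² + 8² + 9² = 182
182 → 1² + 8² + 2² = 69
69 → 6² + 9² = 117
117 → 1² + 1² + 7² = 51
51 → 5² + 1² = 26
26 → 2² + 6² = 40
40 → 4² + 0² = 16
16 → 1² + 6² = 37
37 → 3² + 7² = 58
58 → 5² + 8² = 89
89 → 8² + 9² = 145
145 → 1² + 4² + 5² = 42
42 → 4² + 2² = 20
20 → 2² + 0² = 4
4 → 4² = 16  — 16 repeats.
That took 15 steps.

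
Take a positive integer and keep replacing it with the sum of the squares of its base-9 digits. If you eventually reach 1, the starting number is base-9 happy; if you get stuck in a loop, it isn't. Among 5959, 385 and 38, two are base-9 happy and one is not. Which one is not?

5959: 5959 → 91 → 3 → 9 → 1  — reaches 1 (base-9 happy)
385: 385 → 101 → 9 → 1  — reaches 1 (base-9 happy)
38: 38 → 20 → 8 → 64 → 50 → 50  — repeats 50 (not base-9 happy)

38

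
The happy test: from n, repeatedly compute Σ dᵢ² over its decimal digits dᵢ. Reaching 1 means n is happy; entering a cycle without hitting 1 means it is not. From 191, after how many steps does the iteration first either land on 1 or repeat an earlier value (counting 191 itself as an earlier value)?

11

191 → 1² + 9² + 1² = 1 + 81 + 1 = 83
83 → 8² + 3² = 64 + 9 = 73
73 → 7² + 3² = 49 + 9 = 58
58 → 5² + 8² = 25 + 64 = 89
89 → 8² + 9² = 64 + 81 = 145
145 → 1² + 4² + 5² = 1 + 16 + 25 = 42
42 → 4² + 2² = 16 + 4 = 20
20 → 2² + 0² = 4 + 0 = 4
4 → 4² = 16
16 → 1² + 6² = 1 + 36 = 37
37 → 3² + 7² = 9 + 49 = 58  — 58 repeats.
That took 11 steps.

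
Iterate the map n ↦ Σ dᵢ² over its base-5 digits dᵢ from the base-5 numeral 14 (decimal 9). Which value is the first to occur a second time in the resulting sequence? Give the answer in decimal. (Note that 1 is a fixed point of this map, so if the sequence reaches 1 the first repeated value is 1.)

13

9 = (1,4)_5 → 1² + 4² = 17
17 = (3,2)_5 → 3² + 2² = 13
13 = (2,3)_5 → 2² + 3² = 13  — 13 already appeared earlier.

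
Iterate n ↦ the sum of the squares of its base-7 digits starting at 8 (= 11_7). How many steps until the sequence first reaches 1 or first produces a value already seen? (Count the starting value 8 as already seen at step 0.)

8 = (1,1)_7 → 2
2 = (2)_7 → 4
4 = (4)_7 → 16
16 = (2,2)_7 → 8  — 8 repeats.
That took 4 steps.

4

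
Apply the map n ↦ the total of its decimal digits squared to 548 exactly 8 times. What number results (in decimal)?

548 → 5² + 4² + 8² = 105
105 → 1² + 0² + 5² = 26
26 → 2² + 6² = 40
40 → 4² + 0² = 16
16 → 1² + 6² = 37
37 → 3² + 7² = 58
58 → 5² + 8² = 89
89 → 8² + 9² = 145

145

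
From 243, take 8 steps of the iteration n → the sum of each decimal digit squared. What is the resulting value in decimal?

16

243 → 29
29 → 85
85 → 89
89 → 145
145 → 42
42 → 20
20 → 4
4 → 16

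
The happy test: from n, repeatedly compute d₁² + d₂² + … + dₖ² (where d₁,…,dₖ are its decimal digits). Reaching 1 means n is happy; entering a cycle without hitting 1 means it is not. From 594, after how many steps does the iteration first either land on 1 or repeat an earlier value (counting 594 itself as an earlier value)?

594 → 5² + 9² + 4² = 25 + 81 + 16 = 122
122 → 1² + 2² + 2² = 1 + 4 + 4 = 9
9 → 9² = 81
81 → 8² + 1² = 64 + 1 = 65
65 → 6² + 5² = 36 + 25 = 61
61 → 6² + 1² = 36 + 1 = 37
37 → 3² + 7² = 9 + 49 = 58
58 → 5² + 8² = 25 + 64 = 89
89 → 8² + 9² = 64 + 81 = 145
145 → 1² + 4² + 5² = 1 + 16 + 25 = 42
42 → 4² + 2² = 16 + 4 = 20
20 → 2² + 0² = 4 + 0 = 4
4 → 4² = 16
16 → 1² + 6² = 1 + 36 = 37  — 37 repeats.
That took 14 steps.

14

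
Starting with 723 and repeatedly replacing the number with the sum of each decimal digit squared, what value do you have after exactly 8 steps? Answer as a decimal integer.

723 → 62
62 → 40
40 → 16
16 → 37
37 → 58
58 → 89
89 → 145
145 → 42

42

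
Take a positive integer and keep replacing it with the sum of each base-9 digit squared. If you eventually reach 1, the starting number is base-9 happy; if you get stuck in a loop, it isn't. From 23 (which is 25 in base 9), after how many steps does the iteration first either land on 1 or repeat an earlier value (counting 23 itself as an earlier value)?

23 = (2,5)_9 → 2² + 5² = 29
29 = (3,2)_9 → 3² + 2² = 13
13 = (1,4)_9 → 1² + 4² = 17
17 = (1,8)_9 → 1² + 8² = 65
65 = (7,2)_9 → 7² + 2² = 53
53 = (5,8)_9 → 5² + 8² = 89
89 = (1,0,8)_9 → 1² + 0² + 8² = 65  — 65 repeats.
That took 7 steps.

7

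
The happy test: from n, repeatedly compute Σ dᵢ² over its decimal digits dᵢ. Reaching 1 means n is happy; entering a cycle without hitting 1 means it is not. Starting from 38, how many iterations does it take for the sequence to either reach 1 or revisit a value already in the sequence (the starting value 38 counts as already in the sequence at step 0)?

10

38 → 3² + 8² = 9 + 64 = 73
73 → 7² + 3² = 49 + 9 = 58
58 → 5² + 8² = 25 + 64 = 89
89 → 8² + 9² = 64 + 81 = 145
145 → 1² + 4² + 5² = 1 + 16 + 25 = 42
42 → 4² + 2² = 16 + 4 = 20
20 → 2² + 0² = 4 + 0 = 4
4 → 4² = 16
16 → 1² + 6² = 1 + 36 = 37
37 → 3² + 7² = 9 + 49 = 58  — 58 repeats.
That took 10 steps.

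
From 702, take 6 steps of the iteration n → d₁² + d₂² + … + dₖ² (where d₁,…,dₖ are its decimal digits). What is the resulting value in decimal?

702 → 7² + 0² + 2² = 53
53 → 5² + 3² = 34
34 → 3² + 4² = 25
25 → 2² + 5² = 29
29 → 2² + 9² = 85
85 → 8² + 5² = 89

89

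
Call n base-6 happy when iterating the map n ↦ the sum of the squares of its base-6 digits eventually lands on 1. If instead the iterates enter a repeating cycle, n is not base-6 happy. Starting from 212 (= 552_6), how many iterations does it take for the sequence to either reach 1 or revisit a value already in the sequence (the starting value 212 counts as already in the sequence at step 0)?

212 = (5,5,2)_6 → 5² + 5² + 2² = 54
54 = (1,3,0)_6 → 1² + 3² + 0² = 10
10 = (1,4)_6 → 1² + 4² = 17
17 = (2,5)_6 → 2² + 5² = 29
29 = (4,5)_6 → 4² + 5² = 41
41 = (1,0,5)_6 → 1² + 0² + 5² = 26
26 = (4,2)_6 → 4² + 2² = 20
20 = (3,2)_6 → 3² + 2² = 13
13 = (2,1)_6 → 2² + 1² = 5
5 = (5)_6 → 5² = 25
25 = (4,1)_6 → 4² + 1² = 17  — 17 repeats.
That took 11 steps.

11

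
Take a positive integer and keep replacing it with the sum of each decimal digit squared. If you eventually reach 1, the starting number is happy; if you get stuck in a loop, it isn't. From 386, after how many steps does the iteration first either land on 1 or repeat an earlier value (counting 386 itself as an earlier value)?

5

386 → 109
109 → 82
82 → 68
68 → 100
100 → 1  — reached 1.
That took 5 steps.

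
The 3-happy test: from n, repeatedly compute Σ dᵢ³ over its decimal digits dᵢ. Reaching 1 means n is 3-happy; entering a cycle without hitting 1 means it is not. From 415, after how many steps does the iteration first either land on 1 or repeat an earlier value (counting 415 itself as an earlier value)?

415 → 4³ + 1³ + 5³ = 190
190 → 1³ + 9³ + 0³ = 730
730 → 7³ + 3³ + 0³ = 370
370 → 3³ + 7³ + 0³ = 370  — 370 repeats.
That took 4 steps.

4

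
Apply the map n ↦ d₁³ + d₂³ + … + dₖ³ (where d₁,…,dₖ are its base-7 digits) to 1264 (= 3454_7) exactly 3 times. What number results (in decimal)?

1264 = (3,4,5,4)_7 → 3³ + 4³ + 5³ + 4³ = 27 + 64 + 125 + 64 = 280
280 = (5,5,0)_7 → 5³ + 5³ + 0³ = 125 + 125 + 0 = 250
250 = (5,0,5)_7 → 5³ + 0³ + 5³ = 125 + 0 + 125 = 250

250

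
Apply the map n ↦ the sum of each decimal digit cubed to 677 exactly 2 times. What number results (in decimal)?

737

677 → 6³ + 7³ + 7³ = 216 + 343 + 343 = 902
902 → 9³ + 0³ + 2³ = 729 + 0 + 8 = 737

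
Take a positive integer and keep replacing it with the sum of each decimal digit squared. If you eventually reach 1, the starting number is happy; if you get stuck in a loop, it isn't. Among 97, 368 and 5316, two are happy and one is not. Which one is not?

97: 97 → 130 → 10 → 1  — reaches 1 (happy)
368: 368 → 109 → 82 → 68 → 100 → 1  — reaches 1 (happy)
5316: 5316 → 71 → 50 → 25 → 29 → 85 → 89 → 145 → 42 → 20 → 4 → 16 → 37 → 58 → 89  — repeats 89 (not happy)

5316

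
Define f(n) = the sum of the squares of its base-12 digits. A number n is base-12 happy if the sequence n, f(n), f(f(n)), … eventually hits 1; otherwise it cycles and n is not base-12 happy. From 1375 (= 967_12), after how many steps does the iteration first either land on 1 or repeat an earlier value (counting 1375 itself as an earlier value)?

5

1375 = (9,6,7)_12 → 9² + 6² + 7² = 81 + 36 + 49 = 166
166 = (1,1,10)_12 → 1² + 1² + 10² = 1 + 1 + 100 = 102
102 = (8,6)_12 → 8² + 6² = 64 + 36 = 100
100 = (8,4)_12 → 8² + 4² = 64 + 16 = 80
80 = (6,8)_12 → 6² + 8² = 36 + 64 = 100  — 100 repeats.
That took 5 steps.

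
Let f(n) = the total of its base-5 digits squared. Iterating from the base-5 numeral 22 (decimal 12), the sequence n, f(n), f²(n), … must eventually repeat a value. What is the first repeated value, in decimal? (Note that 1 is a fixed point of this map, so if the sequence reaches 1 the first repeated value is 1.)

12 = (2,2)_5 → 2² + 2² = 8
8 = (1,3)_5 → 1² + 3² = 10
10 = (2,0)_5 → 2² + 0² = 4
4 = (4)_5 → 4² = 16
16 = (3,1)_5 → 3² + 1² = 10  — 10 already appeared earlier.

10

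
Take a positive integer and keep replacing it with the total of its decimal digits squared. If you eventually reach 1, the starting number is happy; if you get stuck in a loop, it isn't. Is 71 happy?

71 → 7² + 1² = 49 + 1 = 50
50 → 5² + 0² = 25 + 0 = 25
25 → 2² + 5² = 4 + 25 = 29
29 → 2² + 9² = 4 + 81 = 85
85 → 8² + 5² = 64 + 25 = 89
89 → 8² + 9² = 64 + 81 = 145
145 → 1² + 4² + 5² = 1 + 16 + 25 = 42
42 → 4² + 2² = 16 + 4 = 20
20 → 2² + 0² = 4 + 0 = 4
4 → 4² = 16
16 → 1² + 6² = 1 + 36 = 37
37 → 3² + 7² = 9 + 49 = 58
58 → 5² + 8² = 25 + 64 = 89  — 89 already seen; the sequence cycles without reaching 1.

not happy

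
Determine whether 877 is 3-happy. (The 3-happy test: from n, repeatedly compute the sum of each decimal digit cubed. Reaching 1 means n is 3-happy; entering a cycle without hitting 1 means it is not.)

877 → 8³ + 7³ + 7³ = 1198
1198 → 1³ + 1³ + 9³ + 8³ = 1243
1243 → 1³ + 2³ + 4³ + 3³ = 100
100 → 1³ + 0³ + 0³ = 1  — reached 1.

3-happy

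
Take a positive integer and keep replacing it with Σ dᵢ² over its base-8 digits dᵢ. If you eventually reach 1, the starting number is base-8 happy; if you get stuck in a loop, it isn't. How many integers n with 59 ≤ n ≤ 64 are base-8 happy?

59: 59 → 58 → 53 → 61 → 74 → 6 → 36 → 32 → 16 → 4 → 16  (repeats 16)
60: 60 → 65 → 2 → 4 → 16 → 4  (repeats 4)
61: 61 → 74 → 6 → 36 → 32 → 16 → 4 → 16  (repeats 16)
62: 62 → 85 → 30 → 45 → 50 → 40 → 25 → 10 → 5 → 25  (repeats 25)
63: 63 → 98 → 21 → 29 → 34 → 20 → 20  (repeats 20)
64: 64 → 1  (reaches 1)
base-8 happy: 64

1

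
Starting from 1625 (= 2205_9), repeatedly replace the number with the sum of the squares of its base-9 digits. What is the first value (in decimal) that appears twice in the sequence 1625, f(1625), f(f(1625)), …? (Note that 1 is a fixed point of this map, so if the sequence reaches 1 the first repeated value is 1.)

53

1625 = (2,2,0,5)_9 → 2² + 2² + 0² + 5² = 33
33 = (3,6)_9 → 3² + 6² = 45
45 = (5,0)_9 → 5² + 0² = 25
25 = (2,7)_9 → 2² + 7² = 53
53 = (5,8)_9 → 5² + 8² = 89
89 = (1,0,8)_9 → 1² + 0² + 8² = 65
65 = (7,2)_9 → 7² + 2² = 53  — 53 already appeared earlier.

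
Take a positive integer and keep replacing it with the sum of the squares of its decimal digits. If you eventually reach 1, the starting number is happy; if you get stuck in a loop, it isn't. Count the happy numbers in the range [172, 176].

1

172: 172 → 54 → 41 → 17 → 50 → 25 → 29 → 85 → 89 → 145 → 42 → 20 → 4 → 16 → 37 → 58 → 89  (repeats 89)
173: 173 → 59 → 106 → 37 → 58 → 89 → 145 → 42 → 20 → 4 → 16 → 37  (repeats 37)
174: 174 → 66 → 72 → 53 → 34 → 25 → 29 → 85 → 89 → 145 → 42 → 20 → 4 → 16 → 37 → 58 → 89  (repeats 89)
175: 175 → 75 → 74 → 65 → 61 → 37 → 58 → 89 → 145 → 42 → 20 → 4 → 16 → 37  (repeats 37)
176: 176 → 86 → 100 → 1  (reaches 1)
happy: 176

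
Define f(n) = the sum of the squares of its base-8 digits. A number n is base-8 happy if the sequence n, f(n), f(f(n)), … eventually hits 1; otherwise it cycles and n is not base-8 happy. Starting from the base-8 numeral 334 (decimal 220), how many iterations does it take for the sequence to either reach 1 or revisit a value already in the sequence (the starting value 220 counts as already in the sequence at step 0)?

3

220 = (3,3,4)_8 → 34
34 = (4,2)_8 → 20
20 = (2,4)_8 → 20  — 20 repeats.
That took 3 steps.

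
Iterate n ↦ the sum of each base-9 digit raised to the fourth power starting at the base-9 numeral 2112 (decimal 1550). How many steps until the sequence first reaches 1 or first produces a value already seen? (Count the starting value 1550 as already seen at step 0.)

1550 = (2,1,1,2)_9 → 2⁴ + 1⁴ + 1⁴ + 2⁴ = 34
34 = (3,7)_9 → 3⁴ + 7⁴ = 2482
2482 = (3,3,5,7)_9 → 3⁴ + 3⁴ + 5⁴ + 7⁴ = 3188
3188 = (4,3,3,2)_9 → 4⁴ + 3⁴ + 3⁴ + 2⁴ = 434
434 = (5,3,2)_9 → 5⁴ + 3⁴ + 2⁴ = 722
722 = (8,8,2)_9 → 8⁴ + 8⁴ + 2⁴ = 8208
8208 = (1,2,2,3,0)_9 → 1⁴ + 2⁴ + 2⁴ + 3⁴ + 0⁴ = 114
114 = (1,3,6)_9 → 1⁴ + 3⁴ + 6⁴ = 1378
1378 = (1,8,0,1)_9 → 1⁴ + 8⁴ + 0⁴ + 1⁴ = 4098
4098 = (5,5,5,3)_9 → 5⁴ + 5⁴ + 5⁴ + 3⁴ = 1956
1956 = (2,6,1,3)_9 → 2⁴ + 6⁴ + 1⁴ + 3⁴ = 1394
1394 = (1,8,1,8)_9 → 1⁴ + 8⁴ + 1⁴ + 8⁴ = 8194
8194 = (1,2,2,1,4)_9 → 1⁴ + 2⁴ + 2⁴ + 1⁴ + 4⁴ = 290
290 = (3,5,2)_9 → 3⁴ + 5⁴ + 2⁴ = 722  — 722 repeats.
That took 14 steps.

14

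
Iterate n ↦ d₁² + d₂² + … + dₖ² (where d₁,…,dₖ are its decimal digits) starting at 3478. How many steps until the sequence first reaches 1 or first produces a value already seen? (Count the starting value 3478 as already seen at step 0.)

13

3478 → 3² + 4² + 7² + 8² = 138
138 → 1² + 3² + 8² = 74
74 → 7² + 4² = 65
65 → 6² + 5² = 61
61 → 6² + 1² = 37
37 → 3² + 7² = 58
58 → 5² + 8² = 89
89 → 8² + 9² = 145
145 → 1² + 4² + 5² = 42
42 → 4² + 2² = 20
20 → 2² + 0² = 4
4 → 4² = 16
16 → 1² + 6² = 37  — 37 repeats.
That took 13 steps.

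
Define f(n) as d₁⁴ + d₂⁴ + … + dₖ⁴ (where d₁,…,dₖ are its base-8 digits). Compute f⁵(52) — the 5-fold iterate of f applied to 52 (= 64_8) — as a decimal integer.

52 = (6,4)_8 → 6⁴ + 4⁴ = 1296 + 256 = 1552
1552 = (3,0,2,0)_8 → 3⁴ + 0⁴ + 2⁴ + 0⁴ = 81 + 0 + 16 + 0 = 97
97 = (1,4,1)_8 → 1⁴ + 4⁴ + 1⁴ = 1 + 256 + 1 = 258
258 = (4,0,2)_8 → 4⁴ + 0⁴ + 2⁴ = 256 + 0 + 16 = 272
272 = (4,2,0)_8 → 4⁴ + 2⁴ + 0⁴ = 256 + 16 + 0 = 272

272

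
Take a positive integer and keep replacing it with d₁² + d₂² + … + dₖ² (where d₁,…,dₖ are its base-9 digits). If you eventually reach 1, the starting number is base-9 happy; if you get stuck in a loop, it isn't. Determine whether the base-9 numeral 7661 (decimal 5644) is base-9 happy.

5644 = (7,6,6,1)_9 → 7² + 6² + 6² + 1² = 122
122 = (1,4,5)_9 → 1² + 4² + 5² = 42
42 = (4,6)_9 → 4² + 6² = 52
52 = (5,7)_9 → 5² + 7² = 74
74 = (8,2)_9 → 8² + 2² = 68
68 = (7,5)_9 → 7² + 5² = 74  — 74 already seen; the sequence cycles without reaching 1.

not base-9 happy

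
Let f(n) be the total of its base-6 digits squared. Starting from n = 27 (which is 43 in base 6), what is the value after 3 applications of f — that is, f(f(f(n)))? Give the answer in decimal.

27 = (4,3)_6 → 4² + 3² = 16 + 9 = 25
25 = (4,1)_6 → 4² + 1² = 16 + 1 = 17
17 = (2,5)_6 → 2² + 5² = 4 + 25 = 29

29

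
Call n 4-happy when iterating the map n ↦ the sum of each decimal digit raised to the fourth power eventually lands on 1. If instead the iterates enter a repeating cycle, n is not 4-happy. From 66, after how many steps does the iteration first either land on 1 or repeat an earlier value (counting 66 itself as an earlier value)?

66 → 6⁴ + 6⁴ = 2592
2592 → 2⁴ + 5⁴ + 9⁴ + 2⁴ = 7218
7218 → 7⁴ + 2⁴ + 1⁴ + 8⁴ = 6514
6514 → 6⁴ + 5⁴ + 1⁴ + 4⁴ = 2178
2178 → 2⁴ + 1⁴ + 7⁴ + 8⁴ = 6514  — 6514 repeats.
That took 5 steps.

5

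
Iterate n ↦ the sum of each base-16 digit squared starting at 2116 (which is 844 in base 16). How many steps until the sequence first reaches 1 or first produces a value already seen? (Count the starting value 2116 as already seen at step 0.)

8

2116 = (8,4,4)_16 → 8² + 4² + 4² = 96
96 = (6,0)_16 → 6² + 0² = 36
36 = (2,4)_16 → 2² + 4² = 20
20 = (1,4)_16 → 1² + 4² = 17
17 = (1,1)_16 → 1² + 1² = 2
2 = (2)_16 → 2² = 4
4 = (4)_16 → 4² = 16
16 = (1,0)_16 → 1² + 0² = 1  — reached 1.
That took 8 steps.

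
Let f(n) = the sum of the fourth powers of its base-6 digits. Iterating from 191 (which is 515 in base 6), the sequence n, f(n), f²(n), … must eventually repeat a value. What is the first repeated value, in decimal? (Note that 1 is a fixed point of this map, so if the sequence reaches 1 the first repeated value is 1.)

1251

191 = (5,1,5)_6 → 5⁴ + 1⁴ + 5⁴ = 1251
1251 = (5,4,4,3)_6 → 5⁴ + 4⁴ + 4⁴ + 3⁴ = 1218
1218 = (5,3,5,0)_6 → 5⁴ + 3⁴ + 5⁴ + 0⁴ = 1331
1331 = (1,0,0,5,5)_6 → 1⁴ + 0⁴ + 0⁴ + 5⁴ + 5⁴ = 1251  — 1251 already appeared earlier.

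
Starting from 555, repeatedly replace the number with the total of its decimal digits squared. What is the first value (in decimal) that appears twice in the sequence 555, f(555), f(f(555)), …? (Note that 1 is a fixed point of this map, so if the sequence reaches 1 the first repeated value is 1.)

555 → 5² + 5² + 5² = 75
75 → 7² + 5² = 74
74 → 7² + 4² = 65
65 → 6² + 5² = 61
61 → 6² + 1² = 37
37 → 3² + 7² = 58
58 → 5² + 8² = 89
89 → 8² + 9² = 145
145 → 1² + 4² + 5² = 42
42 → 4² + 2² = 20
20 → 2² + 0² = 4
4 → 4² = 16
16 → 1² + 6² = 37  — 37 already appeared earlier.

37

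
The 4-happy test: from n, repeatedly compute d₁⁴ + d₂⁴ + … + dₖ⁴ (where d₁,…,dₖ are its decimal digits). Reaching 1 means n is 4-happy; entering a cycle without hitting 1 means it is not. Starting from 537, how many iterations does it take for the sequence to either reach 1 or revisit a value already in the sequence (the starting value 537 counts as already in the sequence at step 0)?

10

537 → 5⁴ + 3⁴ + 7⁴ = 3107
3107 → 3⁴ + 1⁴ + 0⁴ + 7⁴ = 2483
2483 → 2⁴ + 4⁴ + 8⁴ + 3⁴ = 4449
4449 → 4⁴ + 4⁴ + 4⁴ + 9⁴ = 7329
7329 → 7⁴ + 3⁴ + 2⁴ + 9⁴ = 9059
9059 → 9⁴ + 0⁴ + 5⁴ + 9⁴ = 13747
13747 → 1⁴ + 3⁴ + 7⁴ + 4⁴ + 7⁴ = 5140
5140 → 5⁴ + 1⁴ + 4⁴ + 0⁴ = 882
882 → 8⁴ + 8⁴ + 2⁴ = 8208
8208 → 8⁴ + 2⁴ + 0⁴ + 8⁴ = 8208  — 8208 repeats.
That took 10 steps.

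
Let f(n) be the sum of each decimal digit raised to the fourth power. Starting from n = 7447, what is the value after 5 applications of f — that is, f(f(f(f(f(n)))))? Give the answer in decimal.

6725

7447 → 7⁴ + 4⁴ + 4⁴ + 7⁴ = 2401 + 256 + 256 + 2401 = 5314
5314 → 5⁴ + 3⁴ + 1⁴ + 4⁴ = 625 + 81 + 1 + 256 = 963
963 → 9⁴ + 6⁴ + 3⁴ = 6561 + 1296 + 81 = 7938
7938 → 7⁴ + 9⁴ + 3⁴ + 8⁴ = 2401 + 6561 + 81 + 4096 = 13139
13139 → 1⁴ + 3⁴ + 1⁴ + 3⁴ + 9⁴ = 1 + 81 + 1 + 81 + 6561 = 6725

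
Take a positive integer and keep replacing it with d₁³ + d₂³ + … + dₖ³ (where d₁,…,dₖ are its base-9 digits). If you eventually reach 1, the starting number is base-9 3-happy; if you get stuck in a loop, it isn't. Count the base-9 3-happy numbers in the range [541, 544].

1

541: 541 → 433 → 153 → 513 → 243 → 27 → 27  — not base-9 3-happy
542: 542 → 440 → 664 → 856 → 128 → 134 → 638 → 1198 → 470 → 476 → 980 → 540 → 432 → 152 → 856  — not base-9 3-happy
543: 543 → 459 → 341 → 577 → 345 → 99 → 9 → 1  — base-9 3-happy
544: 544 → 496 → 218 → 232 → 694 → 638 → 1198 → 470 → 476 → 980 → 540 → 432 → 152 → 856 → 128 → 134 → 638  — not base-9 3-happy
base-9 3-happy: 543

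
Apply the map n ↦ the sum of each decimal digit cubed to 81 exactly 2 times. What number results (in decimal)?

81 → 8³ + 1³ = 512 + 1 = 513
513 → 5³ + 1³ + 3³ = 125 + 1 + 27 = 153

153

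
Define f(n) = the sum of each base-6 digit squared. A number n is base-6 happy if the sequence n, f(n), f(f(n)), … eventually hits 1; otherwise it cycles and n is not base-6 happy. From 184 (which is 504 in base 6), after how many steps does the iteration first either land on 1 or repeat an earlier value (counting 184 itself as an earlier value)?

184 = (5,0,4)_6 → 5² + 0² + 4² = 25 + 0 + 16 = 41
41 = (1,0,5)_6 → 1² + 0² + 5² = 1 + 0 + 25 = 26
26 = (4,2)_6 → 4² + 2² = 16 + 4 = 20
20 = (3,2)_6 → 3² + 2² = 9 + 4 = 13
13 = (2,1)_6 → 2² + 1² = 4 + 1 = 5
5 = (5)_6 → 5² = 25
25 = (4,1)_6 → 4² + 1² = 16 + 1 = 17
17 = (2,5)_6 → 2² + 5² = 4 + 25 = 29
29 = (4,5)_6 → 4² + 5² = 16 + 25 = 41  — 41 repeats.
That took 9 steps.

9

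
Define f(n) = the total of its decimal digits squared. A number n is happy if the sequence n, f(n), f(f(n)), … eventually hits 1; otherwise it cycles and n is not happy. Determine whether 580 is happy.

not happy

580 → 5² + 8² + 0² = 89
89 → 8² + 9² = 145
145 → 1² + 4² + 5² = 42
42 → 4² + 2² = 20
20 → 2² + 0² = 4
4 → 4² = 16
16 → 1² + 6² = 37
37 → 3² + 7² = 58
58 → 5² + 8² = 89  — 89 already seen; the sequence cycles without reaching 1.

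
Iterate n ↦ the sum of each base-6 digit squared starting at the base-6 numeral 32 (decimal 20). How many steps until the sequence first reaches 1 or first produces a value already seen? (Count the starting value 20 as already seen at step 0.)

20 = (3,2)_6 → 13
13 = (2,1)_6 → 5
5 = (5)_6 → 25
25 = (4,1)_6 → 17
17 = (2,5)_6 → 29
29 = (4,5)_6 → 41
41 = (1,0,5)_6 → 26
26 = (4,2)_6 → 20  — 20 repeats.
That took 8 steps.

8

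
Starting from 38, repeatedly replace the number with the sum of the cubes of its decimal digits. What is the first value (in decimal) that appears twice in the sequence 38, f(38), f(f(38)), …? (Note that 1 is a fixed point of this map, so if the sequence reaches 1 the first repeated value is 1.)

371

38 → 3³ + 8³ = 27 + 512 = 539
539 → 5³ + 3³ + 9³ = 125 + 27 + 729 = 881
881 → 8³ + 8³ + 1³ = 512 + 512 + 1 = 1025
1025 → 1³ + 0³ + 2³ + 5³ = 1 + 0 + 8 + 125 = 134
134 → 1³ + 3³ + 4³ = 1 + 27 + 64 = 92
92 → 9³ + 2³ = 729 + 8 = 737
737 → 7³ + 3³ + 7³ = 343 + 27 + 343 = 713
713 → 7³ + 1³ + 3³ = 343 + 1 + 27 = 371
371 → 3³ + 7³ + 1³ = 27 + 343 + 1 = 371  — 371 already appeared earlier.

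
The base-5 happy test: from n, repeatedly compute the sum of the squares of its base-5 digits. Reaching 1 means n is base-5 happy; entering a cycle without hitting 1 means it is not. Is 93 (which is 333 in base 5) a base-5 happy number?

93 = (3,3,3)_5 → 3² + 3² + 3² = 9 + 9 + 9 = 27
27 = (1,0,2)_5 → 1² + 0² + 2² = 1 + 0 + 4 = 5
5 = (1,0)_5 → 1² + 0² = 1 + 0 = 1  — reached 1.

base-5 happy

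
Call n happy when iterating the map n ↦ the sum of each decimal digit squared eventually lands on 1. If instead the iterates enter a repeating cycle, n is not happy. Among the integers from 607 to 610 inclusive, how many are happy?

607: 607 → 85 → 89 → 145 → 42 → 20 → 4 → 16 → 37 → 58 → 89  — not happy
608: 608 → 100 → 1  — happy
609: 609 → 117 → 51 → 26 → 40 → 16 → 37 → 58 → 89 → 145 → 42 → 20 → 4 → 16  — not happy
610: 610 → 37 → 58 → 89 → 145 → 42 → 20 → 4 → 16 → 37  — not happy
happy: 608

1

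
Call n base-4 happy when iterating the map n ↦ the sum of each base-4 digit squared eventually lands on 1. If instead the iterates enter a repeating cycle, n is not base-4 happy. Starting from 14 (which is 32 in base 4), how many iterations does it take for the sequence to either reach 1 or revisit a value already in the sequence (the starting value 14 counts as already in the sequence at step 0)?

14 = (3,2)_4 → 3² + 2² = 9 + 4 = 13
13 = (3,1)_4 → 3² + 1² = 9 + 1 = 10
10 = (2,2)_4 → 2² + 2² = 4 + 4 = 8
8 = (2,0)_4 → 2² + 0² = 4 + 0 = 4
4 = (1,0)_4 → 1² + 0² = 1 + 0 = 1  — reached 1.
That took 5 steps.

5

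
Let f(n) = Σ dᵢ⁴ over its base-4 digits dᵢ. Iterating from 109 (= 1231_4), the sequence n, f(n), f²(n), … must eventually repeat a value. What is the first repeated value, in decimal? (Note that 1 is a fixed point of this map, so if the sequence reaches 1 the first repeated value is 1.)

1

109 = (1,2,3,1)_4 → 1⁴ + 2⁴ + 3⁴ + 1⁴ = 1 + 16 + 81 + 1 = 99
99 = (1,2,0,3)_4 → 1⁴ + 2⁴ + 0⁴ + 3⁴ = 1 + 16 + 0 + 81 = 98
98 = (1,2,0,2)_4 → 1⁴ + 2⁴ + 0⁴ + 2⁴ = 1 + 16 + 0 + 16 = 33
33 = (2,0,1)_4 → 2⁴ + 0⁴ + 1⁴ = 16 + 0 + 1 = 17
17 = (1,0,1)_4 → 1⁴ + 0⁴ + 1⁴ = 1 + 0 + 1 = 2
2 = (2)_4 → 2⁴ = 16
16 = (1,0,0)_4 → 1⁴ + 0⁴ + 0⁴ = 1 + 0 + 0 = 1  — reached the fixed point 1.
1 → 1, so 1 is the first repeated value.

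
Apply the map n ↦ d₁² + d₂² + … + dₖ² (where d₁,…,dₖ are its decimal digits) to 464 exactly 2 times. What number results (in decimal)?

100

464 → 4² + 6² + 4² = 16 + 36 + 16 = 68
68 → 6² + 8² = 36 + 64 = 100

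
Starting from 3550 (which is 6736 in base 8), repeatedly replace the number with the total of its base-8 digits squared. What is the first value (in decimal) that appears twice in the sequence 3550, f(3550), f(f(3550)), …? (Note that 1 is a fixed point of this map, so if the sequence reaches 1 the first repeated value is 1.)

3550 = (6,7,3,6)_8 → 6² + 7² + 3² + 6² = 130
130 = (2,0,2)_8 → 2² + 0² + 2² = 8
8 = (1,0)_8 → 1² + 0² = 1  — reached the fixed point 1.
1 → 1, so 1 is the first repeated value.

1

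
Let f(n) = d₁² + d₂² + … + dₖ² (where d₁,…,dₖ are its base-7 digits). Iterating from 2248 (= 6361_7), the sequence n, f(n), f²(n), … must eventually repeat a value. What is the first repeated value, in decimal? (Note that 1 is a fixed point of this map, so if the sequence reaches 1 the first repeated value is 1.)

10

2248 = (6,3,6,1)_7 → 6² + 3² + 6² + 1² = 36 + 9 + 36 + 1 = 82
82 = (1,4,5)_7 → 1² + 4² + 5² = 1 + 16 + 25 = 42
42 = (6,0)_7 → 6² + 0² = 36 + 0 = 36
36 = (5,1)_7 → 5² + 1² = 25 + 1 = 26
26 = (3,5)_7 → 3² + 5² = 9 + 25 = 34
34 = (4,6)_7 → 4² + 6² = 16 + 36 = 52
52 = (1,0,3)_7 → 1² + 0² + 3² = 1 + 0 + 9 = 10
10 = (1,3)_7 → 1² + 3² = 1 + 9 = 10  — 10 already appeared earlier.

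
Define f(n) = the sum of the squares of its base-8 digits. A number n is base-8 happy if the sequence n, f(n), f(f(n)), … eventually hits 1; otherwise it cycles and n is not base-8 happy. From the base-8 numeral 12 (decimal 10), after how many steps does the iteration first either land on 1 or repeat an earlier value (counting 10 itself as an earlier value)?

10 = (1,2)_8 → 5
5 = (5)_8 → 25
25 = (3,1)_8 → 10  — 10 repeats.
That took 3 steps.

3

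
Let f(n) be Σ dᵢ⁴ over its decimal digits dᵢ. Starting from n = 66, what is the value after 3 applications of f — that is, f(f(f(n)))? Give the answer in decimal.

66 → 6⁴ + 6⁴ = 2592
2592 → 2⁴ + 5⁴ + 9⁴ + 2⁴ = 7218
7218 → 7⁴ + 2⁴ + 1⁴ + 8⁴ = 6514

6514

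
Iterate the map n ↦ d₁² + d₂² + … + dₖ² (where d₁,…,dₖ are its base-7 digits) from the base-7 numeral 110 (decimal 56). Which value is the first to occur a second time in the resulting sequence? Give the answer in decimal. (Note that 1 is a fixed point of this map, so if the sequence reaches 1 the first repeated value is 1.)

56 = (1,1,0)_7 → 1² + 1² + 0² = 2
2 = (2)_7 → 2² = 4
4 = (4)_7 → 4² = 16
16 = (2,2)_7 → 2² + 2² = 8
8 = (1,1)_7 → 1² + 1² = 2  — 2 already appeared earlier.

2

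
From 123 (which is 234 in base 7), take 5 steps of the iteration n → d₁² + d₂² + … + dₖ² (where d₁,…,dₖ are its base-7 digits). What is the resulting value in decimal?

123 = (2,3,4)_7 → 2² + 3² + 4² = 29
29 = (4,1)_7 → 4² + 1² = 17
17 = (2,3)_7 → 2² + 3² = 13
13 = (1,6)_7 → 1² + 6² = 37
37 = (5,2)_7 → 5² + 2² = 29

29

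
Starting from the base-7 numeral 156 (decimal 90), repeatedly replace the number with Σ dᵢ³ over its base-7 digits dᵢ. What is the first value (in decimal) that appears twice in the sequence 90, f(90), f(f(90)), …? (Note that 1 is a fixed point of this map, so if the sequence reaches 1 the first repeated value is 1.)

90 = (1,5,6)_7 → 1³ + 5³ + 6³ = 1 + 125 + 216 = 342
342 = (6,6,6)_7 → 6³ + 6³ + 6³ = 216 + 216 + 216 = 648
648 = (1,6,1,4)_7 → 1³ + 6³ + 1³ + 4³ = 1 + 216 + 1 + 64 = 282
282 = (5,5,2)_7 → 5³ + 5³ + 2³ = 125 + 125 + 8 = 258
258 = (5,1,6)_7 → 5³ + 1³ + 6³ = 125 + 1 + 216 = 342  — 342 already appeared earlier.

342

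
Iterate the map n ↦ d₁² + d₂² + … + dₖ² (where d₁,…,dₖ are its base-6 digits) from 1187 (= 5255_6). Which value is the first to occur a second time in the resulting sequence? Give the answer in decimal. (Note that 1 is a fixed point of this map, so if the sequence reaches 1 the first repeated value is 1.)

1

1187 = (5,2,5,5)_6 → 5² + 2² + 5² + 5² = 79
79 = (2,1,1)_6 → 2² + 1² + 1² = 6
6 = (1,0)_6 → 1² + 0² = 1  — reached the fixed point 1.
1 → 1, so 1 is the first repeated value.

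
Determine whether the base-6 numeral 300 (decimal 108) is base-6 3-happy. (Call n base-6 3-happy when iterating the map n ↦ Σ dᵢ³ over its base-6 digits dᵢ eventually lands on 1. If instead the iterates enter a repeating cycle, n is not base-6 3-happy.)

base-6 3-happy

108 = (3,0,0)_6 → 3³ + 0³ + 0³ = 27
27 = (4,3)_6 → 4³ + 3³ = 91
91 = (2,3,1)_6 → 2³ + 3³ + 1³ = 36
36 = (1,0,0)_6 → 1³ + 0³ + 0³ = 1  — reached 1.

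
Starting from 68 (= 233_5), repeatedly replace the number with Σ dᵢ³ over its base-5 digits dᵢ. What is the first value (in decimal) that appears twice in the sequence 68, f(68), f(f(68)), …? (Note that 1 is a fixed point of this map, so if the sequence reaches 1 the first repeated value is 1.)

68 = (2,3,3)_5 → 62
62 = (2,2,2)_5 → 24
24 = (4,4)_5 → 128
128 = (1,0,0,3)_5 → 28
28 = (1,0,3)_5 → 28  — 28 already appeared earlier.

28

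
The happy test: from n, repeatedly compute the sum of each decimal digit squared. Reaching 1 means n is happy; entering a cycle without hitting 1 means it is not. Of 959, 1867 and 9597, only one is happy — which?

9597

959: 959 → 187 → 114 → 18 → 65 → 61 → 37 → 58 → 89 → 145 → 42 → 20 → 4 → 16 → 37  — repeats 37 (not happy)
1867: 1867 → 150 → 26 → 40 → 16 → 37 → 58 → 89 → 145 → 42 → 20 → 4 → 16  — repeats 16 (not happy)
9597: 9597 → 236 → 49 → 97 → 130 → 10 → 1  — reaches 1 (happy)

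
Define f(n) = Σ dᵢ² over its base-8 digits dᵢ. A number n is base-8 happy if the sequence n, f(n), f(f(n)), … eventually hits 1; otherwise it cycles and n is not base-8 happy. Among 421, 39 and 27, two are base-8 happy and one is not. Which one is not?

39

421: 421 → 77 → 27 → 18 → 8 → 1  — reaches 1 (base-8 happy)
39: 39 → 65 → 2 → 4 → 16 → 4  — repeats 4 (not base-8 happy)
27: 27 → 18 → 8 → 1  — reaches 1 (base-8 happy)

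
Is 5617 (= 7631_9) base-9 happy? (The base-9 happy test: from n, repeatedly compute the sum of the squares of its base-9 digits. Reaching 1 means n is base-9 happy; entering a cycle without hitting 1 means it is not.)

base-9 happy

5617 = (7,6,3,1)_9 → 7² + 6² + 3² + 1² = 95
95 = (1,1,5)_9 → 1² + 1² + 5² = 27
27 = (3,0)_9 → 3² + 0² = 9
9 = (1,0)_9 → 1² + 0² = 1  — reached 1.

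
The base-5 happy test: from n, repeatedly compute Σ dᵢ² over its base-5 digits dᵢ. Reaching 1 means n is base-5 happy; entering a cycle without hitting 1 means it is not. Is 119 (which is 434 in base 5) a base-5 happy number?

119 = (4,3,4)_5 → 4² + 3² + 4² = 41
41 = (1,3,1)_5 → 1² + 3² + 1² = 11
11 = (2,1)_5 → 2² + 1² = 5
5 = (1,0)_5 → 1² + 0² = 1  — reached 1.

base-5 happy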